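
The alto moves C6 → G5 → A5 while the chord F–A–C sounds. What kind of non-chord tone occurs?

G5 is an appoggiatura.

The harmony at that moment is F major triad (F, A, C); G5 is not a chord tone.
It is approached by leap down from C6 and left by step up to A5.
Leap in, step out — an appoggiatura.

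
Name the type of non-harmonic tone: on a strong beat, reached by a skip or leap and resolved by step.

Approach: by leap. Departure: by step. Metric position: strong.
Leap in, step out, in a metrically strong position — an appoggiatura. (It is the mirror image of the escape tone, which steps in and leaps out from a weak position.)

Appoggiatura.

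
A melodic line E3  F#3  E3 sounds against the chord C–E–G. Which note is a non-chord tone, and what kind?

F#3 is a neighbor tone.

The harmony at that moment is C major triad (C, E, G); F#3 is not a chord tone.
It is approached by step up from E3 and left by step down to E3.
Step away and step back to the same note — a neighbor tone (upper neighbor).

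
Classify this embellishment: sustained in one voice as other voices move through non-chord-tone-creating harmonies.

Approach: none. Departure: none — a single pitch is sustained while the chords change around it, passing through harmonies that do not contain it.
No melodic motion at all; the dissonance is created entirely by the moving harmonies against the stationary note — a pedal tone (pedal point).

Pedal tone.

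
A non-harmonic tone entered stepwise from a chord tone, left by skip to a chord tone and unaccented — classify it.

Approach: by step. Departure: by leap. Metric position: weak.
Step in, leap out, from a weak position — an escape tone (échappée). (It is the mirror image of the appoggiatura, which leaps in and steps out on a strong beat.)

Escape tone.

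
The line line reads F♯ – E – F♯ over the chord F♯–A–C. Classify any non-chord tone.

E is a neighbor tone.

The harmony at that moment is F♯ diminished triad (F♯, A, C); E is not a chord tone.
It is approached by step down from F♯ and left by step up to F♯.
Step away and step back to the same note — a neighbor tone (lower neighbor).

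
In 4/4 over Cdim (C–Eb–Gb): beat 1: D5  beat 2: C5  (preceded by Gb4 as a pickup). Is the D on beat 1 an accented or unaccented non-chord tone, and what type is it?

The harmony at that moment is C diminished triad (C, Eb, Gb); D5 is not a chord tone.
It is approached by leap up from Gb4 and left by step down to C5.
Leap in, step out — an appoggiatura.
It falls on the downbeat, so it is accented.

Accented appoggiatura.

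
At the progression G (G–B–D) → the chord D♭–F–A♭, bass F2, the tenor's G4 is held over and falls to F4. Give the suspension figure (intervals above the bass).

9–8 suspension.

At the second chord the bass is F2. The suspended G4 lies a ninth above the bass; after resolving down by step to F4, the interval above the bass becomes an octave.
Suspension figures are named by those two intervals: 9–8.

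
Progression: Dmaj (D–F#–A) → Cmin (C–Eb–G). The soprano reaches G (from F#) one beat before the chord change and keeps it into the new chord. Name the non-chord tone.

The harmony at that moment is D major triad (D, F#, A); G is not a chord tone.
It is approached by step up from F# and then sustained as the same pitch into the next harmony.
Arriving early and becoming a chord tone when the harmony changes — an anticipation.

G is an anticipation.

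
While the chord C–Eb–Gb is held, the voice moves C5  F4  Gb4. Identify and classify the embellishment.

F4 is an appoggiatura.

The harmony at that moment is C diminished triad (C, Eb, Gb); F4 is not a chord tone.
It is approached by leap down from C5 and left by step up to Gb4.
Leap in, step out — an appoggiatura.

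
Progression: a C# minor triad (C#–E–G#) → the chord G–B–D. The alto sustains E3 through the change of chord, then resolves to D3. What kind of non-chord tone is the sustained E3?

E3 is a suspension.

The harmony at that moment is G major triad (G, B, D); E3 is not a chord tone.
It is held over (the same pitch as the preceding E3) and left by step down to D3.
Held over from the previous chord and resolving down by step — a suspension.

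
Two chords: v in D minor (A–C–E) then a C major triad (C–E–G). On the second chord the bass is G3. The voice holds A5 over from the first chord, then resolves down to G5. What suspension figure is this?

9–8 suspension.

At the second chord the bass is G3. The suspended A5 lies a ninth above the bass; after resolving down by step to G5, the interval above the bass becomes an octave.
Suspension figures are named by those two intervals: 9–8.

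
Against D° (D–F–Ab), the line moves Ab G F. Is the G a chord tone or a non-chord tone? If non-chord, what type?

Non-chord tone — a passing tone.

The harmony at that moment is D diminished triad (D, F, Ab); G is not a chord tone.
It is approached by step down from Ab and left by step down to F.
Step in, step out in the same direction — a passing tone.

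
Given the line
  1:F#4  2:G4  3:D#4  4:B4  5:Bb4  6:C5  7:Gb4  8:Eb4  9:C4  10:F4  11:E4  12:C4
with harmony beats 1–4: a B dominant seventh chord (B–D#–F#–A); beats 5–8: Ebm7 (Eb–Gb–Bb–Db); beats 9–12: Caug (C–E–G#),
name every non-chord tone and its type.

G4 (beat 2) — escape tone; C5 (beat 6) — escape tone; F4 (beat 10) — appoggiatura.

The harmony at that moment is B dominant seventh chord (B, D#, F#, A); G4 is not a chord tone.
It is approached by step up from F#4 and left by leap down to D#4.
Step in, leap out — an escape tone.
The harmony at that moment is Eb minor seventh chord (Eb, Gb, Bb, Db); C5 is not a chord tone.
It is approached by step up from Bb4 and left by leap down to Gb4.
Step in, leap out — an escape tone.
The harmony at that moment is C augmented triad (C, E, G#); F4 is not a chord tone.
It is approached by leap up from C4 and left by step down to E4.
Leap in, step out — an appoggiatura.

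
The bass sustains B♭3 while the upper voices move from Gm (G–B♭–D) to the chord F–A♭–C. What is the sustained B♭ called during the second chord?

The harmony at that moment is F minor triad (F, A♭, C); B♭3 is not a chord tone.
It is held over (the same pitch as the preceding B♭3) and then sustained as the same pitch into the next harmony.
Sustained through a change of harmony — a pedal tone.

Pedal tone (pedal point).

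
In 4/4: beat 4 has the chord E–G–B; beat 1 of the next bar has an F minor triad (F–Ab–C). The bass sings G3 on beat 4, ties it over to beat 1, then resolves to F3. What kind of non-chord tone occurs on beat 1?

Suspension.

The harmony at that moment is F minor triad (F, Ab, C); G3 is not a chord tone.
It is held over (the same pitch as the preceding G3) and left by step down to F3.
Held over from the previous chord and resolving down by step — a suspension.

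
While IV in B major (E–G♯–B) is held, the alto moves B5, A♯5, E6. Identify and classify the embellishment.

A♯5 is an escape tone.

The harmony at that moment is E major triad (E, G♯, B); A♯5 is not a chord tone.
It is approached by step down from B5 and left by leap up to E6.
Step in, leap out — an escape tone.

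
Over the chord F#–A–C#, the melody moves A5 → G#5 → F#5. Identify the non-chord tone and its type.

The harmony at that moment is F# minor triad (F#, A, C#); G#5 is not a chord tone.
It is approached by step down from A5 and left by step down to F#5.
Step in, step out in the same direction — a passing tone.

G#5 is a passing tone.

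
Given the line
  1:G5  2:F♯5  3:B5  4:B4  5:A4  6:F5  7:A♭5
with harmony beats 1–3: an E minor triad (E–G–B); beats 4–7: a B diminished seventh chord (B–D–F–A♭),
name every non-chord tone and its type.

F♯5 (beat 2) — escape tone; A4 (beat 5) — escape tone.

The harmony at that moment is E minor triad (E, G, B); F♯5 is not a chord tone.
It is approached by step down from G5 and left by leap up to B5.
Step in, leap out — an escape tone.
The harmony at that moment is B diminished seventh chord (B, D, F, A♭); A4 is not a chord tone.
It is approached by step down from B4 and left by leap up to F5.
Step in, leap out — an escape tone.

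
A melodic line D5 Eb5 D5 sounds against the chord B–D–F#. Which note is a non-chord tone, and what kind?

Eb5 is a neighbor tone.

The harmony at that moment is B minor triad (B, D, F#); Eb5 is not a chord tone.
It is approached by step up from D5 and left by step down to D5.
Step away and step back to the same note — a neighbor tone (upper neighbor).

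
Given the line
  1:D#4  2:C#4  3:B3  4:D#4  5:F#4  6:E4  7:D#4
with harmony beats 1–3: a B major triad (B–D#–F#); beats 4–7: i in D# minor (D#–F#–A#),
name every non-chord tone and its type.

The harmony at that moment is B major triad (B, D#, F#); C#4 is not a chord tone.
It is approached by step down from D#4 and left by step down to B3.
Step in, step out in the same direction — a passing tone.
The harmony at that moment is D# minor triad (D#, F#, A#); E4 is not a chord tone.
It is approached by step down from F#4 and left by step down to D#4.
Step in, step out in the same direction — a passing tone.

C#4 (beat 2) — passing tone; E4 (beat 6) — passing tone.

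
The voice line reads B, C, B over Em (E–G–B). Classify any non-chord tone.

C is a neighbor tone.

The harmony at that moment is E minor triad (E, G, B); C is not a chord tone.
It is approached by step up from B and left by step down to B.
Step away and step back to the same note — a neighbor tone (upper neighbor).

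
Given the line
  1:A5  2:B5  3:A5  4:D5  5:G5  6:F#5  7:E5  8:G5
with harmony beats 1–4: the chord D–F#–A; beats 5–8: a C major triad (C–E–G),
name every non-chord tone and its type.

B5 (beat 2) — neighbor tone; F#5 (beat 6) — passing tone.

The harmony at that moment is D major triad (D, F#, A); B5 is not a chord tone.
It is approached by step up from A5 and left by step down to A5.
Step away and step back to the same note — a neighbor tone (upper neighbor).
The harmony at that moment is C major triad (C, E, G); F#5 is not a chord tone.
It is approached by step down from G5 and left by step down to E5.
Step in, step out in the same direction — a passing tone.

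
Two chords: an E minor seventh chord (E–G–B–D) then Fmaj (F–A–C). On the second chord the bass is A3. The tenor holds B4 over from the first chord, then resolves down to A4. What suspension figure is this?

9–8 suspension.

At the second chord the bass is A3. The suspended B4 lies a ninth above the bass; after resolving down by step to A4, the interval above the bass becomes an octave.
Suspension figures are named by those two intervals: 9–8.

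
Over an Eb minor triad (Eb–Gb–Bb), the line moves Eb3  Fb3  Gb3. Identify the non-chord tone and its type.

Fb3 is a passing tone.

The harmony at that moment is Eb minor triad (Eb, Gb, Bb); Fb3 is not a chord tone.
It is approached by step up from Eb3 and left by step up to Gb3.
Step in, step out in the same direction — a passing tone.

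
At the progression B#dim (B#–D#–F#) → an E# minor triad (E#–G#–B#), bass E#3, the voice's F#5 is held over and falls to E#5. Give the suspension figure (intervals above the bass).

9–8 suspension.

At the second chord the bass is E#3. The suspended F#5 lies a ninth above the bass; after resolving down by step to E#5, the interval above the bass becomes an octave.
Suspension figures are named by those two intervals: 9–8.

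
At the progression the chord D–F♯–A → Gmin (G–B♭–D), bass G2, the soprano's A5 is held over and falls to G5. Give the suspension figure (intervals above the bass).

At the second chord the bass is G2. The suspended A5 lies a ninth above the bass; after resolving down by step to G5, the interval above the bass becomes an octave.
Suspension figures are named by those two intervals: 9–8.

9–8 suspension.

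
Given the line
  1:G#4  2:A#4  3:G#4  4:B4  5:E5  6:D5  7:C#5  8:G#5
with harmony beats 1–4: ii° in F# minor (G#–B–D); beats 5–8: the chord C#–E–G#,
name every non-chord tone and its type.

The harmony at that moment is G# diminished triad (G#, B, D); A#4 is not a chord tone.
It is approached by step up from G#4 and left by step down to G#4.
Step away and step back to the same note — a neighbor tone (upper neighbor).
The harmony at that moment is C# minor triad (C#, E, G#); D5 is not a chord tone.
It is approached by step down from E5 and left by step down to C#5.
Step in, step out in the same direction — a passing tone.

A#4 (beat 2) — neighbor tone; D5 (beat 6) — passing tone.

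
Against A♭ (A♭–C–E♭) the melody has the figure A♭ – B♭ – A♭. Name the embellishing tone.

The harmony at that moment is A♭ major triad (A♭, C, E♭); B♭ is not a chord tone.
It is approached by step up from A♭ and left by step down to A♭.
Step away and step back to the same note — a neighbor tone (upper neighbor).

B♭ is a neighbor tone.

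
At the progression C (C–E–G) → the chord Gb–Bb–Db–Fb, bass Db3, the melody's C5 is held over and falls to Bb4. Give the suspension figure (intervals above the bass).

At the second chord the bass is Db3. The suspended C5 lies a seventh above the bass; after resolving down by step to Bb4, the interval above the bass becomes a sixth.
Suspension figures are named by those two intervals: 7–6.

7–6 suspension.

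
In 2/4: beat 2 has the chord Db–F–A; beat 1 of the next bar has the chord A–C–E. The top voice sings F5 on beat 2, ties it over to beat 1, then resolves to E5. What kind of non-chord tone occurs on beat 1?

The harmony at that moment is A minor triad (A, C, E); F5 is not a chord tone.
It is held over (the same pitch as the preceding F5) and left by step down to E5.
Held over from the previous chord and resolving down by step — a suspension.

Suspension.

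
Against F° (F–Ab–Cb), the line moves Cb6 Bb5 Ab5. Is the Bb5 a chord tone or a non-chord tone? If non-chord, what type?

Non-chord tone — a passing tone.

The harmony at that moment is F diminished triad (F, Ab, Cb); Bb5 is not a chord tone.
It is approached by step down from Cb6 and left by step down to Ab5.
Step in, step out in the same direction — a passing tone.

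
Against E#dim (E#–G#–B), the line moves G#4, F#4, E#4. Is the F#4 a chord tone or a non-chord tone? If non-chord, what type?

The harmony at that moment is E# diminished triad (E#, G#, B); F#4 is not a chord tone.
It is approached by step down from G#4 and left by step down to E#4.
Step in, step out in the same direction — a passing tone.

Non-chord tone — a passing tone.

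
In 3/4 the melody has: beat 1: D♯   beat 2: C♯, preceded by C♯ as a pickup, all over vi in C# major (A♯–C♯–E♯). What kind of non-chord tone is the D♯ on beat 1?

The harmony at that moment is A♯ minor triad (A♯, C♯, E♯); D♯ is not a chord tone.
It is approached by step up from C♯ and left by step down to C♯.
Step away and step back to the same note — a neighbor tone (upper neighbor).

Upper neighbor tone.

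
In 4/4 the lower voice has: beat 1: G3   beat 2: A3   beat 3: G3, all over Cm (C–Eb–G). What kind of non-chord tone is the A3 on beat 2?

Upper neighbor tone.

The harmony at that moment is C minor triad (C, Eb, G); A3 is not a chord tone.
It is approached by step up from G3 and left by step down to G3.
Step away and step back to the same note — a neighbor tone (upper neighbor).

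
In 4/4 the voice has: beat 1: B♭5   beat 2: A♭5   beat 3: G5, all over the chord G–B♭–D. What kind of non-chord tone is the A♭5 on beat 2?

Passing tone.

The harmony at that moment is G minor triad (G, B♭, D); A♭5 is not a chord tone.
It is approached by step down from B♭5 and left by step down to G5.
Step in, step out in the same direction — a passing tone.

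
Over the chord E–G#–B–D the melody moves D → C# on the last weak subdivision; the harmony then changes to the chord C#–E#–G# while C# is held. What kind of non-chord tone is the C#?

C# is an anticipation.

The harmony at that moment is E dominant seventh chord (E, G#, B, D); C# is not a chord tone.
It is approached by step down from D and then sustained as the same pitch into the next harmony.
Arriving early and becoming a chord tone when the harmony changes — an anticipation.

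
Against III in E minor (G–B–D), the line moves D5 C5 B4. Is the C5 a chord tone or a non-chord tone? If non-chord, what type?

The harmony at that moment is G major triad (G, B, D); C5 is not a chord tone.
It is approached by step down from D5 and left by step down to B4.
Step in, step out in the same direction — a passing tone.

Non-chord tone — a passing tone.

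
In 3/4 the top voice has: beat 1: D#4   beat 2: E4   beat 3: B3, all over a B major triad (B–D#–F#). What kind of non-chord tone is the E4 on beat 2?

The harmony at that moment is B major triad (B, D#, F#); E4 is not a chord tone.
It is approached by step up from D#4 and left by leap down to B3.
Step in, leap out, on a weak beat — an escape tone.

Escape tone.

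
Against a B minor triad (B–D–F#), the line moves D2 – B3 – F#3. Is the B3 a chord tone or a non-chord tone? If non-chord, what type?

Chord tone (the root of B minor triad).

B minor triad contains B, D, F#; B is the root, so it is a chord tone.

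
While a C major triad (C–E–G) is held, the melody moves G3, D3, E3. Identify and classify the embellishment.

D3 is an appoggiatura.

The harmony at that moment is C major triad (C, E, G); D3 is not a chord tone.
It is approached by leap down from G3 and left by step up to E3.
Leap in, step out — an appoggiatura.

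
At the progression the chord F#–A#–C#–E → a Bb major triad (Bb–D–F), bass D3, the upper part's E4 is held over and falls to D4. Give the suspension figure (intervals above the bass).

At the second chord the bass is D3. The suspended E4 lies a ninth above the bass; after resolving down by step to D4, the interval above the bass becomes an octave.
Suspension figures are named by those two intervals: 9–8.

9–8 suspension.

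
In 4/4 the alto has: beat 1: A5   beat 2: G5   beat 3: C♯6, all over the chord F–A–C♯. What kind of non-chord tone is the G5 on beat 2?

The harmony at that moment is F augmented triad (F, A, C♯); G5 is not a chord tone.
It is approached by step down from A5 and left by leap up to C♯6.
Step in, leap out, on a weak beat — an escape tone.

Escape tone.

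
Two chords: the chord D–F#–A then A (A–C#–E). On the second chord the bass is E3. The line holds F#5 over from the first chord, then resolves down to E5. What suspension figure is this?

At the second chord the bass is E3. The suspended F#5 lies a ninth above the bass; after resolving down by step to E5, the interval above the bass becomes an octave.
Suspension figures are named by those two intervals: 9–8.

9–8 suspension.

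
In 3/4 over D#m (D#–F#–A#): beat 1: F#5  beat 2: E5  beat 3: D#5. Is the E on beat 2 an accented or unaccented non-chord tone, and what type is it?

Unaccented passing tone.

The harmony at that moment is D# minor triad (D#, F#, A#); E5 is not a chord tone.
It is approached by step down from F#5 and left by step down to D#5.
Step in, step out in the same direction — a passing tone.
It falls on a weak beat, so it is unaccented.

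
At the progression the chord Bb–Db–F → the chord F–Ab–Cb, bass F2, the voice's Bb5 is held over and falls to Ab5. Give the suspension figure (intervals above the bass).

At the second chord the bass is F2. The suspended Bb5 lies a fourth above the bass; after resolving down by step to Ab5, the interval above the bass becomes a third.
Suspension figures are named by those two intervals: 4–3.

4–3 suspension.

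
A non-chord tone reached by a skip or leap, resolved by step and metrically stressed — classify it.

Appoggiatura.

Approach: by leap. Departure: by step. Metric position: strong.
Leap in, step out, in a metrically strong position — an appoggiatura. (It is the mirror image of the escape tone, which steps in and leaps out from a weak position.)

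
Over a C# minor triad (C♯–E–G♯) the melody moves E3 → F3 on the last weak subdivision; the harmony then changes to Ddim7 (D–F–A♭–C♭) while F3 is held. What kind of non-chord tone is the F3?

F3 is an anticipation.

The harmony at that moment is C♯ minor triad (C♯, E, G♯); F3 is not a chord tone.
It is approached by step up from E3 and then sustained as the same pitch into the next harmony.
Arriving early and becoming a chord tone when the harmony changes — an anticipation.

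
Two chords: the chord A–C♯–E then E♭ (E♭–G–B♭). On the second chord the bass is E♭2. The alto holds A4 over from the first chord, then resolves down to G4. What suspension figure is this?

At the second chord the bass is E♭2. The suspended A4 lies a fourth above the bass; after resolving down by step to G4, the interval above the bass becomes a third.
Suspension figures are named by those two intervals: 4–3.

4–3 suspension.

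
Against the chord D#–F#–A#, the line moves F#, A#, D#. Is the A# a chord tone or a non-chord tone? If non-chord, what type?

D# minor triad contains D#, F#, A#; A# is the fifth, so it is a chord tone.

Chord tone (the fifth of D# minor triad).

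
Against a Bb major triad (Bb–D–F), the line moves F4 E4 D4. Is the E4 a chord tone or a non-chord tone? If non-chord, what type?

Non-chord tone — a passing tone.

The harmony at that moment is Bb major triad (Bb, D, F); E4 is not a chord tone.
It is approached by step down from F4 and left by step down to D4.
Step in, step out in the same direction — a passing tone.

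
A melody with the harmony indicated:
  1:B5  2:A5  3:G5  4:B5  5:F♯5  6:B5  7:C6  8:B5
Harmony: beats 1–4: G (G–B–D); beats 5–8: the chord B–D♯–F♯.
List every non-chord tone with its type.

The harmony at that moment is G major triad (G, B, D); A5 is not a chord tone.
It is approached by step down from B5 and left by step down to G5.
Step in, step out in the same direction — a passing tone.
The harmony at that moment is B major triad (B, D♯, F♯); C6 is not a chord tone.
It is approached by step up from B5 and left by step down to B5.
Step away and step back to the same note — a neighbor tone (upper neighbor).

A5 (beat 2) — passing tone; C6 (beat 7) — neighbor tone.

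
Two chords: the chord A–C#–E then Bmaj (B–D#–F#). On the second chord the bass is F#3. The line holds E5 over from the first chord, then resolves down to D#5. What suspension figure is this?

7–6 suspension.

At the second chord the bass is F#3. The suspended E5 lies a seventh above the bass; after resolving down by step to D#5, the interval above the bass becomes a sixth.
Suspension figures are named by those two intervals: 7–6.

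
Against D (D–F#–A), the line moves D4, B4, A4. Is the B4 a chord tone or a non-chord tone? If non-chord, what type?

Non-chord tone — an appoggiatura.

The harmony at that moment is D major triad (D, F#, A); B4 is not a chord tone.
It is approached by leap up from D4 and left by step down to A4.
Leap in, step out — an appoggiatura.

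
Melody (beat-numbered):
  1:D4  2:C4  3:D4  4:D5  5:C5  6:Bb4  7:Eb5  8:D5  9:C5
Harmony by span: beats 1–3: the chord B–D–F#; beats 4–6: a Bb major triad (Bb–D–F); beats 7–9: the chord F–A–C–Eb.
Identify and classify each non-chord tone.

The harmony at that moment is B minor triad (B, D, F#); C4 is not a chord tone.
It is approached by step down from D4 and left by step up to D4.
Step away and step back to the same note — a neighbor tone (lower neighbor).
The harmony at that moment is Bb major triad (Bb, D, F); C5 is not a chord tone.
It is approached by step down from D5 and left by step down to Bb4.
Step in, step out in the same direction — a passing tone.
The harmony at that moment is F dominant seventh chord (F, A, C, Eb); D5 is not a chord tone.
It is approached by step down from Eb5 and left by step down to C5.
Step in, step out in the same direction — a passing tone.

C4 (beat 2) — neighbor tone; C5 (beat 5) — passing tone; D5 (beat 8) — passing tone.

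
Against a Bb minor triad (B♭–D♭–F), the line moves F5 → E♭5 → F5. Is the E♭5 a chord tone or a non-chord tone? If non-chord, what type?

Non-chord tone — a neighbor tone.

The harmony at that moment is B♭ minor triad (B♭, D♭, F); E♭5 is not a chord tone.
It is approached by step down from F5 and left by step up to F5.
Step away and step back to the same note — a neighbor tone (lower neighbor).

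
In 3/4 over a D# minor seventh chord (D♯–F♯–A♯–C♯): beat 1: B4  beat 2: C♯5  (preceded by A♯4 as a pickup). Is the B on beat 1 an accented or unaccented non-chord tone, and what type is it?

Accented passing tone.

The harmony at that moment is D♯ minor seventh chord (D♯, F♯, A♯, C♯); B4 is not a chord tone.
It is approached by step up from A♯4 and left by step up to C♯5.
Step in, step out in the same direction — a passing tone.
It falls on the downbeat, so it is accented.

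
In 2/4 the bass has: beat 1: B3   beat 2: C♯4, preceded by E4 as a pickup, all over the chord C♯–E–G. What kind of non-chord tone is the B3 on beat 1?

The harmony at that moment is C♯ diminished triad (C♯, E, G); B3 is not a chord tone.
It is approached by leap down from E4 and left by step up to C♯4.
Leap in, step out, metrically accented — an appoggiatura.

Appoggiatura.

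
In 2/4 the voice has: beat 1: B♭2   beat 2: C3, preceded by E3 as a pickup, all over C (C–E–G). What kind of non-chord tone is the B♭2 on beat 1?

The harmony at that moment is C major triad (C, E, G); B♭2 is not a chord tone.
It is approached by leap down from E3 and left by step up to C3.
Leap in, step out, metrically accented — an appoggiatura.

Appoggiatura.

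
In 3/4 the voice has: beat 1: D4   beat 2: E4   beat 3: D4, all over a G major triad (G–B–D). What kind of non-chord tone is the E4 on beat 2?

The harmony at that moment is G major triad (G, B, D); E4 is not a chord tone.
It is approached by step up from D4 and left by step down to D4.
Step away and step back to the same note — a neighbor tone (upper neighbor).

Upper neighbor tone.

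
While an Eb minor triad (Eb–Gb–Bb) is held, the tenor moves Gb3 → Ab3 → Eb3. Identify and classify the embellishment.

Ab3 is an escape tone.

The harmony at that moment is Eb minor triad (Eb, Gb, Bb); Ab3 is not a chord tone.
It is approached by step up from Gb3 and left by leap down to Eb3.
Step in, leap out — an escape tone.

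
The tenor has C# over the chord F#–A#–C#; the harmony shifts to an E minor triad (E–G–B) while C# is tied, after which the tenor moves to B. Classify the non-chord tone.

The harmony at that moment is E minor triad (E, G, B); C# is not a chord tone.
It is held over (the same pitch as the preceding C#) and left by step down to B.
Held over from the previous chord and resolving down by step — a suspension.

C# is a suspension.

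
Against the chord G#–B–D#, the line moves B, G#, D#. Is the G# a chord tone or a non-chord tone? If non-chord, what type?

G# minor triad contains G#, B, D#; G# is the root, so it is a chord tone.

Chord tone (the root of G# minor triad).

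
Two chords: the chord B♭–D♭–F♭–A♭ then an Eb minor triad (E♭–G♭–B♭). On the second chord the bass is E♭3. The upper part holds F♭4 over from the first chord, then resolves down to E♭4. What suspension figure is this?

9–8 suspension.

At the second chord the bass is E♭3. The suspended F♭4 lies a ninth above the bass; after resolving down by step to E♭4, the interval above the bass becomes an octave.
Suspension figures are named by those two intervals: 9–8.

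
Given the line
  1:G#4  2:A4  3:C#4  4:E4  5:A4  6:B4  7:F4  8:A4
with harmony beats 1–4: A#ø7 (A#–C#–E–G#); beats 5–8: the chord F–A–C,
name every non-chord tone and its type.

A4 (beat 2) — escape tone; B4 (beat 6) — escape tone.

The harmony at that moment is A# half-diminished seventh chord (A#, C#, E, G#); A4 is not a chord tone.
It is approached by step up from G#4 and left by leap down to C#4.
Step in, leap out — an escape tone.
The harmony at that moment is F major triad (F, A, C); B4 is not a chord tone.
It is approached by step up from A4 and left by leap down to F4.
Step in, leap out — an escape tone.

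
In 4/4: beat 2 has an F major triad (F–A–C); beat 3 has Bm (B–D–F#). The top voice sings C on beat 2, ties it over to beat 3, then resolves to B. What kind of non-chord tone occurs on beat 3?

Suspension.

The harmony at that moment is B minor triad (B, D, F#); C is not a chord tone.
It is held over (the same pitch as the preceding C) and left by step down to B.
Held over from the previous chord and resolving down by step — a suspension.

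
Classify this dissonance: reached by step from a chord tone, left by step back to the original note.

Approach: by step. Departure: by step in the opposite direction, back to the starting pitch.
Stepwise on both sides but reversing to return to the same chord tone — a neighbor tone. (Had it continued onward in the same direction it would be a passing tone instead.)

Neighbor tone.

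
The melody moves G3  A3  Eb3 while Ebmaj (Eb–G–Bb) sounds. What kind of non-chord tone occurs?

A3 is an escape tone.

The harmony at that moment is Eb major triad (Eb, G, Bb); A3 is not a chord tone.
It is approached by step up from G3 and left by leap down to Eb3.
Step in, leap out — an escape tone.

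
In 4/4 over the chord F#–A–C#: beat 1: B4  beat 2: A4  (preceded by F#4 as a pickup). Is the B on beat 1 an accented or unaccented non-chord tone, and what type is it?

The harmony at that moment is F# minor triad (F#, A, C#); B4 is not a chord tone.
It is approached by leap up from F#4 and left by step down to A4.
Leap in, step out — an appoggiatura.
It falls on the downbeat, so it is accented.

Accented appoggiatura.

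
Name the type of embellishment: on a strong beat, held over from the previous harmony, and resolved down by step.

Suspension.

Approach: by preparation — the pitch is first a chord tone, then held (tied or repeated) while the harmony changes under it. Departure: down by step. Metric position: strong.
A prepared dissonance that resolves downward by step — a suspension. (The same figure resolving upward would be a retardation.)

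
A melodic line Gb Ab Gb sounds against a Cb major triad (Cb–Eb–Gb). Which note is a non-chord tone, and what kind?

The harmony at that moment is Cb major triad (Cb, Eb, Gb); Ab is not a chord tone.
It is approached by step up from Gb and left by step down to Gb.
Step away and step back to the same note — a neighbor tone (upper neighbor).

Ab is a neighbor tone.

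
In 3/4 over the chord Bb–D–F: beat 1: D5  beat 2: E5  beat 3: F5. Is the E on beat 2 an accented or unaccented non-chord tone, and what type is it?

The harmony at that moment is Bb major triad (Bb, D, F); E5 is not a chord tone.
It is approached by step up from D5 and left by step up to F5.
Step in, step out in the same direction — a passing tone.
It falls on a weak beat, so it is unaccented.

Unaccented passing tone.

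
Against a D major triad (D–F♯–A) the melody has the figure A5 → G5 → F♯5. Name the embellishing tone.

The harmony at that moment is D major triad (D, F♯, A); G5 is not a chord tone.
It is approached by step down from A5 and left by step down to F♯5.
Step in, step out in the same direction — a passing tone.

G5 is a passing tone.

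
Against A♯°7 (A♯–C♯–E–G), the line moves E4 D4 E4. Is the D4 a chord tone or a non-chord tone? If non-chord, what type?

Non-chord tone — a neighbor tone.

The harmony at that moment is A♯ diminished seventh chord (A♯, C♯, E, G); D4 is not a chord tone.
It is approached by step down from E4 and left by step up to E4.
Step away and step back to the same note — a neighbor tone (lower neighbor).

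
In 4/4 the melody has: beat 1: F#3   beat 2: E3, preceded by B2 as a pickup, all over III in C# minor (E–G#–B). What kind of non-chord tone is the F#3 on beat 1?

The harmony at that moment is E major triad (E, G#, B); F#3 is not a chord tone.
It is approached by leap up from B2 and left by step down to E3.
Leap in, step out, metrically accented — an appoggiatura.

Appoggiatura.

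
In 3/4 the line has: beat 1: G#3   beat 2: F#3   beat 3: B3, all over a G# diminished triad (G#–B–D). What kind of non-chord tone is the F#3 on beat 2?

Escape tone.

The harmony at that moment is G# diminished triad (G#, B, D); F#3 is not a chord tone.
It is approached by step down from G#3 and left by leap up to B3.
Step in, leap out, on a weak beat — an escape tone.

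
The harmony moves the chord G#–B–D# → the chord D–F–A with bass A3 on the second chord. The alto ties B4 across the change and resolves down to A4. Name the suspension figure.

At the second chord the bass is A3. The suspended B4 lies a ninth above the bass; after resolving down by step to A4, the interval above the bass becomes an octave.
Suspension figures are named by those two intervals: 9–8.

9–8 suspension.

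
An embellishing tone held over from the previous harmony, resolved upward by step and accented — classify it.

Retardation.

Approach: by preparation — the pitch is first a chord tone, then held (tied or repeated) while the harmony changes under it. Departure: up by step. Metric position: strong.
A prepared dissonance that resolves upward by step — a retardation. (The same figure resolving downward would be a suspension.)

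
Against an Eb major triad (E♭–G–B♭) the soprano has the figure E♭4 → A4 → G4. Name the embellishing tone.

A4 is an appoggiatura.

The harmony at that moment is E♭ major triad (E♭, G, B♭); A4 is not a chord tone.
It is approached by leap up from E♭4 and left by step down to G4.
Leap in, step out — an appoggiatura.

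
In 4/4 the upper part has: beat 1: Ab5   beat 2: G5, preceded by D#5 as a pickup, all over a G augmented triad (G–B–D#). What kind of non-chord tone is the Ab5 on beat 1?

Appoggiatura.

The harmony at that moment is G augmented triad (G, B, D#); Ab5 is not a chord tone.
It is approached by leap up from D#5 and left by step down to G5.
Leap in, step out, metrically accented — an appoggiatura.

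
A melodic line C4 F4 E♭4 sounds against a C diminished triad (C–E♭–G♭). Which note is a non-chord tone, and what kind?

F4 is an appoggiatura.

The harmony at that moment is C diminished triad (C, E♭, G♭); F4 is not a chord tone.
It is approached by leap up from C4 and left by step down to E♭4.
Leap in, step out — an appoggiatura.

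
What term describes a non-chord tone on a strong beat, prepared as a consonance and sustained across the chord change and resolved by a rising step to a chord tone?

Approach: by preparation — the pitch is first a chord tone, then held (tied or repeated) while the harmony changes under it. Departure: up by step. Metric position: strong.
A prepared dissonance that resolves upward by step — a retardation. (The same figure resolving downward would be a suspension.)

Retardation.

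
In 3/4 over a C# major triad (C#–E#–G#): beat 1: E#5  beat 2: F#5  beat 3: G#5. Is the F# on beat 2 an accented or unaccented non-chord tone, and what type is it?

The harmony at that moment is C# major triad (C#, E#, G#); F#5 is not a chord tone.
It is approached by step up from E#5 and left by step up to G#5.
Step in, step out in the same direction — a passing tone.
It falls on a weak beat, so it is unaccented.

Unaccented passing tone.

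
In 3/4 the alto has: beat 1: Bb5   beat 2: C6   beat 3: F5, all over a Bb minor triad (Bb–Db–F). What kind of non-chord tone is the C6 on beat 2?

The harmony at that moment is Bb minor triad (Bb, Db, F); C6 is not a chord tone.
It is approached by step up from Bb5 and left by leap down to F5.
Step in, leap out, on a weak beat — an escape tone.

Escape tone.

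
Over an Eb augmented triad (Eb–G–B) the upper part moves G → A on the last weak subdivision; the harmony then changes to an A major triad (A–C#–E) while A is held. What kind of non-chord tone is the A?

A is an anticipation.

The harmony at that moment is Eb augmented triad (Eb, G, B); A is not a chord tone.
It is approached by step up from G and then sustained as the same pitch into the next harmony.
Arriving early and becoming a chord tone when the harmony changes — an anticipation.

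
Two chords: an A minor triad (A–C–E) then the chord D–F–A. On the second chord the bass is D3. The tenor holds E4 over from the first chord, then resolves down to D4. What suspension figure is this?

9–8 suspension.

At the second chord the bass is D3. The suspended E4 lies a ninth above the bass; after resolving down by step to D4, the interval above the bass becomes an octave.
Suspension figures are named by those two intervals: 9–8.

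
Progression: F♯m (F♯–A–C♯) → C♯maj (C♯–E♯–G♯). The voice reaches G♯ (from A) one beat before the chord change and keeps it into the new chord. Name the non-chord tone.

The harmony at that moment is F♯ minor triad (F♯, A, C♯); G♯ is not a chord tone.
It is approached by step down from A and then sustained as the same pitch into the next harmony.
Arriving early and becoming a chord tone when the harmony changes — an anticipation.

G♯ is an anticipation.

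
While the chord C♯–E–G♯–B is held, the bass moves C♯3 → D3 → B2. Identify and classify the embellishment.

D3 is an escape tone.

The harmony at that moment is C♯ minor seventh chord (C♯, E, G♯, B); D3 is not a chord tone.
It is approached by step up from C♯3 and left by leap down to B2.
Step in, leap out — an escape tone.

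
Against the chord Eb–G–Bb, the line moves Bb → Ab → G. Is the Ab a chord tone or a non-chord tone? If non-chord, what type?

The harmony at that moment is Eb major triad (Eb, G, Bb); Ab is not a chord tone.
It is approached by step down from Bb and left by step down to G.
Step in, step out in the same direction — a passing tone.

Non-chord tone — a passing tone.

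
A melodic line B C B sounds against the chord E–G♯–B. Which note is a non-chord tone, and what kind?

The harmony at that moment is E major triad (E, G♯, B); C is not a chord tone.
It is approached by step up from B and left by step down to B.
Step away and step back to the same note — a neighbor tone (upper neighbor).

C is a neighbor tone.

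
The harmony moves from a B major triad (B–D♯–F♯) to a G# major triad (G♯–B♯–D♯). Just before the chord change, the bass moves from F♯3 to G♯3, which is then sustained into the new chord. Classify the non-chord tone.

The harmony at that moment is B major triad (B, D♯, F♯); G♯3 is not a chord tone.
It is approached by step up from F♯3 and then sustained as the same pitch into the next harmony.
Arriving early and becoming a chord tone when the harmony changes — an anticipation.

G♯3 is an anticipation.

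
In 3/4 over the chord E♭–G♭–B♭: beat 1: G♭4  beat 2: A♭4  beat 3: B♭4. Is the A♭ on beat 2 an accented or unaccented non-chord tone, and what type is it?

Unaccented passing tone.

The harmony at that moment is E♭ minor triad (E♭, G♭, B♭); A♭4 is not a chord tone.
It is approached by step up from G♭4 and left by step up to B♭4.
Step in, step out in the same direction — a passing tone.
It falls on a weak beat, so it is unaccented.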